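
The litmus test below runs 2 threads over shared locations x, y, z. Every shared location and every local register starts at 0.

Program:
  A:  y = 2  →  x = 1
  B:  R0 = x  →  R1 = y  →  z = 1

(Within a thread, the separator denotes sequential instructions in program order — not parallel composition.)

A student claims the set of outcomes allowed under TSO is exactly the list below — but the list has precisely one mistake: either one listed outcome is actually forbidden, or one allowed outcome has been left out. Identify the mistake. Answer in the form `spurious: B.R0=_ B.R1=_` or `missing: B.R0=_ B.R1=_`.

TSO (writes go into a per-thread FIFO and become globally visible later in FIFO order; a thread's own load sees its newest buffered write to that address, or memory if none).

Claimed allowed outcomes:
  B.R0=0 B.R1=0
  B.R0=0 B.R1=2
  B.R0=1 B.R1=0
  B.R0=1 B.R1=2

spurious: B.R0=1 B.R1=0

outcome vector order: (B.R0,B.R1)
[TSO] allowed = {(0,0), (0,2), (1,2)}
claimed∖TSO = {(1,0)}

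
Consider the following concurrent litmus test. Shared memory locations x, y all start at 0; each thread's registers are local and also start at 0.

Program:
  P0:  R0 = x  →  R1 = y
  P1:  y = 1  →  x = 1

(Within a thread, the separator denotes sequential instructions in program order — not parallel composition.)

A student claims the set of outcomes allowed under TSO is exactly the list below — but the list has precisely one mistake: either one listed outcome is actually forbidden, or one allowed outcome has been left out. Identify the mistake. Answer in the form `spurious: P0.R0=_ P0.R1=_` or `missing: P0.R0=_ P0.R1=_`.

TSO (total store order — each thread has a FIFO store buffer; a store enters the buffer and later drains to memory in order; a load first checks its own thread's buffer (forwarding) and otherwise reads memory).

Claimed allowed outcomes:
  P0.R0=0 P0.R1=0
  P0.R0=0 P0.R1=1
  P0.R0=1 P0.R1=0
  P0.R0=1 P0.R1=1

outcome vector order: (P0.R0,P0.R1)
TSO (3): 00 01 11
claimed∖TSO = {10}

spurious: P0.R0=1 P0.R1=0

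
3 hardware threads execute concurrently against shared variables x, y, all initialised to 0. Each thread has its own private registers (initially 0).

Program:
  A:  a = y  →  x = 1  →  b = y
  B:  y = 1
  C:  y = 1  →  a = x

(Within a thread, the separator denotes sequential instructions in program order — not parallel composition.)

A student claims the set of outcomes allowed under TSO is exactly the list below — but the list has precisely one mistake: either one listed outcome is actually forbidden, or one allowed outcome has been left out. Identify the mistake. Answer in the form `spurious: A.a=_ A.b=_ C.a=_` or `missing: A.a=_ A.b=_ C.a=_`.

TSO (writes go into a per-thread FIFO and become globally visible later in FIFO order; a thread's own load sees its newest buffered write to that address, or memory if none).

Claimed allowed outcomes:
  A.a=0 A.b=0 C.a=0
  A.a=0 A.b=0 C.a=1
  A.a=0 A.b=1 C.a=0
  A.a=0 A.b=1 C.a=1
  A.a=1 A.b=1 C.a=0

outcome vector order: (A.a,A.b,C.a)
under TSO → 0/0/0; 0/0/1; 0/1/0; 0/1/1; 1/1/0; 1/1/1
TSO∖claimed = {1/1/1}

missing: A.a=1 A.b=1 C.a=1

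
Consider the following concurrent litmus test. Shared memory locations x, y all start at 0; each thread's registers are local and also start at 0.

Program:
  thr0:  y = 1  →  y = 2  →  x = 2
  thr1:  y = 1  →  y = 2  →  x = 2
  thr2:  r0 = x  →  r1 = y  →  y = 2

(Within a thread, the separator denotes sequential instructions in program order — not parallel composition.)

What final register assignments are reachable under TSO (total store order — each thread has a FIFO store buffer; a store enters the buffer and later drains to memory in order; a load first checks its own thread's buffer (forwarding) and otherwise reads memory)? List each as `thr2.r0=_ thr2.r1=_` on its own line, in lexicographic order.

outcome vector order: (thr2.r0,thr2.r1)
|TSO outcomes| = 5

thr2.r0=0 thr2.r1=0
thr2.r0=0 thr2.r1=1
thr2.r0=0 thr2.r1=2
thr2.r0=2 thr2.r1=1
thr2.r0=2 thr2.r1=2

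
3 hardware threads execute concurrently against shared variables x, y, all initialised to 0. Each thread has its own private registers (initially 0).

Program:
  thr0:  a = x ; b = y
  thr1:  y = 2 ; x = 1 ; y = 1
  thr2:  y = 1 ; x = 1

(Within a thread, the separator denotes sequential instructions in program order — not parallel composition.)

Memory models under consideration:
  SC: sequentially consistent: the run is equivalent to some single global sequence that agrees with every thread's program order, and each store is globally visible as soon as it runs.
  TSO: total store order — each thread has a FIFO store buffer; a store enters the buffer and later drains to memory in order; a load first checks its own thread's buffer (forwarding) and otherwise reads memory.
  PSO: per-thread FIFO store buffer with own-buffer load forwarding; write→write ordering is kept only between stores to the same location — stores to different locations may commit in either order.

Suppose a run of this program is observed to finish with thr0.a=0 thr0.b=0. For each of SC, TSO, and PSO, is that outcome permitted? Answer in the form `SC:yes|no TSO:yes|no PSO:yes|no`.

SC:yes TSO:yes PSO:yes

outcome vector order: (thr0.a,thr0.b)
[SC] allowed = {(0,0); (0,1); (0,2); (1,1); (1,2)}
[TSO] allowed = {(0,0); (0,1); (0,2); (1,1); (1,2)}
[PSO] allowed = {(0,0); (0,1); (0,2); (1,0); (1,1); (1,2)}
target (0,0) ∈ {SC,TSO,PSO}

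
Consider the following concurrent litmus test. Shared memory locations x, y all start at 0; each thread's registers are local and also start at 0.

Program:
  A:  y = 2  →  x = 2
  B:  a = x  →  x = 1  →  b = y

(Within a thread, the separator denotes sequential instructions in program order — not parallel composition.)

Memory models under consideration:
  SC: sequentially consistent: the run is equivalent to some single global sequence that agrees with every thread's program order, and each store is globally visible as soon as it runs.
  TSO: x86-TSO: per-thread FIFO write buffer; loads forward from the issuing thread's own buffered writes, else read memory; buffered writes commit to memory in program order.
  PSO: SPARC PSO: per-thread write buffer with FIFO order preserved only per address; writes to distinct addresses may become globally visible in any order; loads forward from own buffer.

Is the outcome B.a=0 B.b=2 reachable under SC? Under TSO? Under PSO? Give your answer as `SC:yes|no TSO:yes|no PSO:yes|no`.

SC:yes TSO:yes PSO:yes

outcome vector order: (B.a,B.b)
SC: 3 outcomes — {0/0 0/2 2/2}
TSO: 3 outcomes — {0/0 0/2 2/2}
PSO: 4 outcomes — {0/0 0/2 2/0 2/2}
target 0/2 ∈ {SC,TSO,PSO}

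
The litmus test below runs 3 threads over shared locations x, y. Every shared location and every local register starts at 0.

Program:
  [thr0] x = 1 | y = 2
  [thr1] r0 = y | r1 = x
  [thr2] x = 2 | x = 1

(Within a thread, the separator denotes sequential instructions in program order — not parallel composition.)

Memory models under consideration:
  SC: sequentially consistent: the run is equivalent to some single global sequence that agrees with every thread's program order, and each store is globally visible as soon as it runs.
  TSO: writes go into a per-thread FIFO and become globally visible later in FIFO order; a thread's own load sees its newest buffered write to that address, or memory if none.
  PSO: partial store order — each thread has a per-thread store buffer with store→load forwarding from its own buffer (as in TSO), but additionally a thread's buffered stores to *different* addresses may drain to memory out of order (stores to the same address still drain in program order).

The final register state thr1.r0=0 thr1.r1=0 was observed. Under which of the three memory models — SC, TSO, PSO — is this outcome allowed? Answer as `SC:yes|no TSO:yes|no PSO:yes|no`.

SC:yes TSO:yes PSO:yes

outcome vector order: (thr1.r0,thr1.r1)
SC: 5 outcomes — {0/0 0/1 0/2 2/1 2/2}
TSO: 5 outcomes — {0/0 0/1 0/2 2/1 2/2}
PSO: 6 outcomes — {0/0 0/1 0/2 2/0 2/1 2/2}
target 0/0 ∈ {SC,TSO,PSO}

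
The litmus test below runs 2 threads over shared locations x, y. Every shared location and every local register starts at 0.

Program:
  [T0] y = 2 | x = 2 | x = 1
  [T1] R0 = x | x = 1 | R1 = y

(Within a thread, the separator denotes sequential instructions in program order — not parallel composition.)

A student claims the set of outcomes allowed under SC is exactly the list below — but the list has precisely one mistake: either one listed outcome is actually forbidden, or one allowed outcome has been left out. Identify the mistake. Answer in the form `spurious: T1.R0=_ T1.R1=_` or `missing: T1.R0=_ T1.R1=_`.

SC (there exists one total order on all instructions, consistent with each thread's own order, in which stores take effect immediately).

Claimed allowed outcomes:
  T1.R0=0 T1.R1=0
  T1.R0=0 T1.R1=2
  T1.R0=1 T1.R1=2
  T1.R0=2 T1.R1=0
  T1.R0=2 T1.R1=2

outcome vector order: (T1.R0,T1.R1)
SC (4): 00; 02; 12; 22
claimed∖SC = {20}

spurious: T1.R0=2 T1.R1=0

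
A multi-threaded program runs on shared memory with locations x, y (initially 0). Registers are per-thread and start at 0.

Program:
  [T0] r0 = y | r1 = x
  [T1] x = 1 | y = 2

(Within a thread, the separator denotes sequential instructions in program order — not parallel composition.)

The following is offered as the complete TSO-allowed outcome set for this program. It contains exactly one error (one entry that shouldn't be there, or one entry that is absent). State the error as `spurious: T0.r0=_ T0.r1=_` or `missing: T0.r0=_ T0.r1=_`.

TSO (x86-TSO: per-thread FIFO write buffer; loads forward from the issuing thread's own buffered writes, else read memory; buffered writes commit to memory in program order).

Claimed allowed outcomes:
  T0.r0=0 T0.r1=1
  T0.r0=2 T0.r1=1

outcome vector order: (T0.r0,T0.r1)
TSO (3): (0,0), (0,1), (2,1)
TSO∖claimed = {(0,0)}

missing: T0.r0=0 T0.r1=0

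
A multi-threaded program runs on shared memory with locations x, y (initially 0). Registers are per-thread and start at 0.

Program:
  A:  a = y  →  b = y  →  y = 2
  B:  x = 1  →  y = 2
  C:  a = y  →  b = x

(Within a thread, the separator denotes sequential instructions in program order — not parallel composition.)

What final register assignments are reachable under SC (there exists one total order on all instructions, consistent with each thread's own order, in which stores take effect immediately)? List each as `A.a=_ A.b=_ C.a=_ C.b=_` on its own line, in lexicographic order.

A.a=0 A.b=0 C.a=0 C.b=0
A.a=0 A.b=0 C.a=0 C.b=1
A.a=0 A.b=0 C.a=2 C.b=0
A.a=0 A.b=0 C.a=2 C.b=1
A.a=0 A.b=2 C.a=0 C.b=0
A.a=0 A.b=2 C.a=0 C.b=1
A.a=0 A.b=2 C.a=2 C.b=1
A.a=2 A.b=2 C.a=0 C.b=0
A.a=2 A.b=2 C.a=0 C.b=1
A.a=2 A.b=2 C.a=2 C.b=1

outcome vector order: (A.a,A.b,C.a,C.b)
|SC outcomes| = 10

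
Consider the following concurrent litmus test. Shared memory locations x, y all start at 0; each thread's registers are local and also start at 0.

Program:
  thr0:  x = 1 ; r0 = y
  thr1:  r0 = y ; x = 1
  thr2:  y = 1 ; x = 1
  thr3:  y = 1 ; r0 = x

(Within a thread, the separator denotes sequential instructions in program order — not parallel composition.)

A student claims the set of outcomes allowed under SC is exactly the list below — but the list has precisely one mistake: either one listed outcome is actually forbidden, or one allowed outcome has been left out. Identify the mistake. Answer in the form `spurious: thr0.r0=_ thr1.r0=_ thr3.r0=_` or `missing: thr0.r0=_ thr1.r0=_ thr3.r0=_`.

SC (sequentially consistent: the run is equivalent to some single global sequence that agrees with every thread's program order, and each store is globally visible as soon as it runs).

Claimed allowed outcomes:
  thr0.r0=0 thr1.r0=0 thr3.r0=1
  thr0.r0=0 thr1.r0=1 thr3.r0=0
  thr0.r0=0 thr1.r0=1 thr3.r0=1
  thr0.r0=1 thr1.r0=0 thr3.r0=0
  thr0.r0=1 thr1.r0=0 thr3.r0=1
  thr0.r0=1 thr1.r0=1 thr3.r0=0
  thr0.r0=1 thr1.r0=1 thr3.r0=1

outcome vector order: (thr0.r0,thr1.r0,thr3.r0)
under SC → <0 0 1>, <0 1 1>, <1 0 0>, <1 0 1>, <1 1 0>, <1 1 1>
claimed∖SC = {<0 1 0>}

spurious: thr0.r0=0 thr1.r0=1 thr3.r0=0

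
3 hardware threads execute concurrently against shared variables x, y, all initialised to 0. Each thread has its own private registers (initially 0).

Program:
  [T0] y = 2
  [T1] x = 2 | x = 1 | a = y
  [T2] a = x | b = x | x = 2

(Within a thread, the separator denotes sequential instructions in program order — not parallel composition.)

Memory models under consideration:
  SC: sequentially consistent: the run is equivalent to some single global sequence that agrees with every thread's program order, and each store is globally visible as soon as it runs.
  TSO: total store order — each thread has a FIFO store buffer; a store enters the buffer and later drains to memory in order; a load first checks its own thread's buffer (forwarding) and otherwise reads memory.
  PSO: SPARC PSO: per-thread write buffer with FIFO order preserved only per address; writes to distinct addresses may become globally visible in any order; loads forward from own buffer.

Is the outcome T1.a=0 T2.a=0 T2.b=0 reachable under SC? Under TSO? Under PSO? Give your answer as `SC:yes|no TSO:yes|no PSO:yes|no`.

outcome vector order: (T1.a,T2.a,T2.b)
under SC → (0,0,0); (0,0,1); (0,0,2); (0,1,1); (0,2,1); (0,2,2); (2,0,0); (2,0,1); (2,0,2); (2,1,1); (2,2,1); (2,2,2)
under TSO → (0,0,0); (0,0,1); (0,0,2); (0,1,1); (0,2,1); (0,2,2); (2,0,0); (2,0,1); (2,0,2); (2,1,1); (2,2,1); (2,2,2)
under PSO → (0,0,0); (0,0,1); (0,0,2); (0,1,1); (0,2,1); (0,2,2); (2,0,0); (2,0,1); (2,0,2); (2,1,1); (2,2,1); (2,2,2)
target (0,0,0) ∈ {SC,TSO,PSO}

SC:yes TSO:yes PSO:yes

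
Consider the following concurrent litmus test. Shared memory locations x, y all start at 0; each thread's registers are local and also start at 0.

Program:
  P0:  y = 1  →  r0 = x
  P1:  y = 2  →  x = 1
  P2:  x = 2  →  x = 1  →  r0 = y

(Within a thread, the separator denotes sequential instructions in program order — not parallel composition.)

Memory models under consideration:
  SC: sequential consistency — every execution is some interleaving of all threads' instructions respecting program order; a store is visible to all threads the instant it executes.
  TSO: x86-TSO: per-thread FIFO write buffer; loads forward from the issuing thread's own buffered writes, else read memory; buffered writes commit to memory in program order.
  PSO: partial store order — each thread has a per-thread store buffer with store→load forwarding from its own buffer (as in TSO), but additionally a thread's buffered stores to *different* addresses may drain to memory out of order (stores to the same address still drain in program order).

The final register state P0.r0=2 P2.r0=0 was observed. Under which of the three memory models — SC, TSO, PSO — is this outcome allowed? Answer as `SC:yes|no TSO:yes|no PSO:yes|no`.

outcome vector order: (P0.r0,P2.r0)
under SC → 0/1; 0/2; 1/0; 1/1; 1/2; 2/1; 2/2
under TSO → 0/0; 0/1; 0/2; 1/0; 1/1; 1/2; 2/0; 2/1; 2/2
under PSO → 0/0; 0/1; 0/2; 1/0; 1/1; 1/2; 2/0; 2/1; 2/2
target 2/0 ∈ {TSO,PSO}

SC:no TSO:yes PSO:yes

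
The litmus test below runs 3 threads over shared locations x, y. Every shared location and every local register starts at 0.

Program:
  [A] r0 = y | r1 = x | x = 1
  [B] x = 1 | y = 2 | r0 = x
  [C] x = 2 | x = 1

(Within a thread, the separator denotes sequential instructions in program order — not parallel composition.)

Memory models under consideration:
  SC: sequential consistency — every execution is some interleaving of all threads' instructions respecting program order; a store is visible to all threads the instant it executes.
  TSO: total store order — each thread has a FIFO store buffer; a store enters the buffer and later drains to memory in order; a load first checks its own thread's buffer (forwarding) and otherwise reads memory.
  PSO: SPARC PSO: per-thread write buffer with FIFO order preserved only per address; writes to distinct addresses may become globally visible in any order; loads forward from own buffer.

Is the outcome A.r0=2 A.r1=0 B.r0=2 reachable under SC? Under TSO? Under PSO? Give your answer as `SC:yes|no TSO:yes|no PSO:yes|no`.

outcome vector order: (A.r0,A.r1,B.r0)
SC: 10 outcomes — {001, 002, 011, 012, 021, 022, 211, 212, 221, 222}
TSO: 10 outcomes — {001, 002, 011, 012, 021, 022, 211, 212, 221, 222}
PSO: 12 outcomes — {001, 002, 011, 012, 021, 022, 201, 202, 211, 212, 221, 222}
target 202 ∈ {PSO}

SC:no TSO:no PSO:yes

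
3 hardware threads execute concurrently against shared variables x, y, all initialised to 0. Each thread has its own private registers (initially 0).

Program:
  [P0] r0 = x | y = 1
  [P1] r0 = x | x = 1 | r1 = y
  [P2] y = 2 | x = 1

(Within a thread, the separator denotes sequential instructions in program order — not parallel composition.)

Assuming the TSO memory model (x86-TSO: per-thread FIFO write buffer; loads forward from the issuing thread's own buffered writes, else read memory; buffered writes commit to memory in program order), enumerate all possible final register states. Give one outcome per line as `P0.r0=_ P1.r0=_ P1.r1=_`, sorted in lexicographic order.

P0.r0=0 P1.r0=0 P1.r1=0
P0.r0=0 P1.r0=0 P1.r1=1
P0.r0=0 P1.r0=0 P1.r1=2
P0.r0=0 P1.r0=1 P1.r1=1
P0.r0=0 P1.r0=1 P1.r1=2
P0.r0=1 P1.r0=0 P1.r1=0
P0.r0=1 P1.r0=0 P1.r1=1
P0.r0=1 P1.r0=0 P1.r1=2
P0.r0=1 P1.r0=1 P1.r1=1
P0.r0=1 P1.r0=1 P1.r1=2

outcome vector order: (P0.r0,P1.r0,P1.r1)
|TSO outcomes| = 10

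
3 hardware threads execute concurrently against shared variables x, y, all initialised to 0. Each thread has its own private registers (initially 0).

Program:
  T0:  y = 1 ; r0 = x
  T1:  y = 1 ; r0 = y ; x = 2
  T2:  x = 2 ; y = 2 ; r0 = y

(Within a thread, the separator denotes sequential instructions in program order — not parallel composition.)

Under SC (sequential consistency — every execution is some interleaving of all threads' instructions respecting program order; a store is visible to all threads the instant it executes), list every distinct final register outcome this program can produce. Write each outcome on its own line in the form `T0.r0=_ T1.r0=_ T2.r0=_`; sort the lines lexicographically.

outcome vector order: (T0.r0,T1.r0,T2.r0)
|SC outcomes| = 7

T0.r0=0 T1.r0=1 T2.r0=1
T0.r0=0 T1.r0=1 T2.r0=2
T0.r0=0 T1.r0=2 T2.r0=2
T0.r0=2 T1.r0=1 T2.r0=1
T0.r0=2 T1.r0=1 T2.r0=2
T0.r0=2 T1.r0=2 T2.r0=1
T0.r0=2 T1.r0=2 T2.r0=2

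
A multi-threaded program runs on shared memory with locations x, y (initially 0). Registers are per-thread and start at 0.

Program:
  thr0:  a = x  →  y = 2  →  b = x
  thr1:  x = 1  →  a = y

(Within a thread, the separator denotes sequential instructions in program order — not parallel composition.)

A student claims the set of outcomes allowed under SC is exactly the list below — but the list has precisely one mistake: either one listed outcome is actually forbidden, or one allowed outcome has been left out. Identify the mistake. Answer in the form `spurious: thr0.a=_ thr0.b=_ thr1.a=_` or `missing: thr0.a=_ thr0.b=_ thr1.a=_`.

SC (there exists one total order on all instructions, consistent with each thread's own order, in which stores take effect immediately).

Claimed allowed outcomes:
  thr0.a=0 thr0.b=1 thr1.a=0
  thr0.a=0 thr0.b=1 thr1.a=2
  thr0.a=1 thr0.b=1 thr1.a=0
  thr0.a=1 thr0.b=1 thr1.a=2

missing: thr0.a=0 thr0.b=0 thr1.a=2

outcome vector order: (thr0.a,thr0.b,thr1.a)
SC (5): <0 0 2> <0 1 0> <0 1 2> <1 1 0> <1 1 2>
SC∖claimed = {<0 0 2>}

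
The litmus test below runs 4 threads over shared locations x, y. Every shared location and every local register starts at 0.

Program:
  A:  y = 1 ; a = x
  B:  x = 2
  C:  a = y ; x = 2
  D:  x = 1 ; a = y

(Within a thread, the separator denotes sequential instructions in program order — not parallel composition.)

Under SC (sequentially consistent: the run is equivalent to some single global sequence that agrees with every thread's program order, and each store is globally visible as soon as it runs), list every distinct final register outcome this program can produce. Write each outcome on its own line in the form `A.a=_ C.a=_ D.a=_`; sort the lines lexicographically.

outcome vector order: (A.a,C.a,D.a)
|SC outcomes| = 10

A.a=0 C.a=0 D.a=1
A.a=0 C.a=1 D.a=1
A.a=1 C.a=0 D.a=0
A.a=1 C.a=0 D.a=1
A.a=1 C.a=1 D.a=0
A.a=1 C.a=1 D.a=1
A.a=2 C.a=0 D.a=0
A.a=2 C.a=0 D.a=1
A.a=2 C.a=1 D.a=0
A.a=2 C.a=1 D.a=1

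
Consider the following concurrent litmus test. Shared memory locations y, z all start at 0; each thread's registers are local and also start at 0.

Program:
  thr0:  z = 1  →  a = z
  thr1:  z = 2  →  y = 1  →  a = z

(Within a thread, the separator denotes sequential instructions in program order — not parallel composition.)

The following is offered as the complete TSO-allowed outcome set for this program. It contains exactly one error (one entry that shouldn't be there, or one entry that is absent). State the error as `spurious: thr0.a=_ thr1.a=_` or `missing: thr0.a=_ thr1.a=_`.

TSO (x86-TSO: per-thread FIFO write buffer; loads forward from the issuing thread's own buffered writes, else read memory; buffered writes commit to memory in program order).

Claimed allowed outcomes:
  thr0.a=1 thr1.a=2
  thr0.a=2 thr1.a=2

missing: thr0.a=1 thr1.a=1

outcome vector order: (thr0.a,thr1.a)
TSO (3): (1,1), (1,2), (2,2)
TSO∖claimed = {(1,1)}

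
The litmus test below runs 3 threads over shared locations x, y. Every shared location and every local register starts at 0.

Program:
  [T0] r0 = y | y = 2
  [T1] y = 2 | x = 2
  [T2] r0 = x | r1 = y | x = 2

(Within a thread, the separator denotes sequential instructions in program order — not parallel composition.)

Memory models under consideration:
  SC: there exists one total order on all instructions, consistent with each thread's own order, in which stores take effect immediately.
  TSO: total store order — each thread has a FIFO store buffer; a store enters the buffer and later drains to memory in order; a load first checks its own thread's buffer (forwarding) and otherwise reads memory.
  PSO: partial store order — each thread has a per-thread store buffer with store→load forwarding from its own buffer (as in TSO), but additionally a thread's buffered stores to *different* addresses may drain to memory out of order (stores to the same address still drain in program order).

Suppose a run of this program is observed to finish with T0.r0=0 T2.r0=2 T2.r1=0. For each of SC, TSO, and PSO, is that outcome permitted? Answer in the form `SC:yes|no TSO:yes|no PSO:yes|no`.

outcome vector order: (T0.r0,T2.r0,T2.r1)
SC (6): (0,0,0); (0,0,2); (0,2,2); (2,0,0); (2,0,2); (2,2,2)
TSO (6): (0,0,0); (0,0,2); (0,2,2); (2,0,0); (2,0,2); (2,2,2)
PSO (8): (0,0,0); (0,0,2); (0,2,0); (0,2,2); (2,0,0); (2,0,2); (2,2,0); (2,2,2)
target (0,2,0) ∈ {PSO}

SC:no TSO:no PSO:yes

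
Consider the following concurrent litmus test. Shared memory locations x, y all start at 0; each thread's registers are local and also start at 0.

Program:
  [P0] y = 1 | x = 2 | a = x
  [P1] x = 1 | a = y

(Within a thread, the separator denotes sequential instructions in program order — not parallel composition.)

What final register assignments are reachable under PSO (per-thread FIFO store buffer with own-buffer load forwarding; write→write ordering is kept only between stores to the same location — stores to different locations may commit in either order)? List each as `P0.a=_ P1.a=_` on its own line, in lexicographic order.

P0.a=1 P1.a=0
P0.a=1 P1.a=1
P0.a=2 P1.a=0
P0.a=2 P1.a=1

outcome vector order: (P0.a,P1.a)
|PSO outcomes| = 4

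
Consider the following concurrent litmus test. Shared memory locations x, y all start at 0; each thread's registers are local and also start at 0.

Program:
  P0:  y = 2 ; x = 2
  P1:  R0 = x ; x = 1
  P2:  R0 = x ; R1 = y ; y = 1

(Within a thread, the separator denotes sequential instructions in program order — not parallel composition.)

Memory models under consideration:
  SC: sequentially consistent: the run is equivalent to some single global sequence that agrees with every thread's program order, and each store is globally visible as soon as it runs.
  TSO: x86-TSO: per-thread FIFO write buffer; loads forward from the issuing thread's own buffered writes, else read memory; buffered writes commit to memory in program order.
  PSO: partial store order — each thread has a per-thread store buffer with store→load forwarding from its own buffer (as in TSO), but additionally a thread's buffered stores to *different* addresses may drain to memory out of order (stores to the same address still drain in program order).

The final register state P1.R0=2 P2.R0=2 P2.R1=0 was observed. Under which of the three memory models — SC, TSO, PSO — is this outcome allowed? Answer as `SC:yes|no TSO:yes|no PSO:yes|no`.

SC:no TSO:no PSO:yes

outcome vector order: (P1.R0,P2.R0,P2.R1)
SC: 9 outcomes — {(0,0,0) (0,0,2) (0,1,0) (0,1,2) (0,2,2) (2,0,0) (2,0,2) (2,1,2) (2,2,2)}
TSO: 9 outcomes — {(0,0,0) (0,0,2) (0,1,0) (0,1,2) (0,2,2) (2,0,0) (2,0,2) (2,1,2) (2,2,2)}
PSO: 12 outcomes — {(0,0,0) (0,0,2) (0,1,0) (0,1,2) (0,2,0) (0,2,2) (2,0,0) (2,0,2) (2,1,0) (2,1,2) (2,2,0) (2,2,2)}
target (2,2,0) ∈ {PSO}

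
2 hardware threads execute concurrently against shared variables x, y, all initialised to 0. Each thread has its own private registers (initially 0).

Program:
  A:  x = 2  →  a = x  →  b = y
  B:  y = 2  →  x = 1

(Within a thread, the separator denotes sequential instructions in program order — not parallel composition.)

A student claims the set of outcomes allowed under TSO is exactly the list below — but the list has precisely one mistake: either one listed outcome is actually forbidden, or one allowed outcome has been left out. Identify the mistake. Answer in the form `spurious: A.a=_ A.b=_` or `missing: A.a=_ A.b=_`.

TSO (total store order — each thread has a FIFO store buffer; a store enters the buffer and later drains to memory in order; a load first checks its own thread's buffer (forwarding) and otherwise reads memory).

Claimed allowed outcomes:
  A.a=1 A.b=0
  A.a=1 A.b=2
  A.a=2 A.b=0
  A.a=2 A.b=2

spurious: A.a=1 A.b=0

outcome vector order: (A.a,A.b)
TSO: 3 outcomes — {12 20 22}
claimed∖TSO = {10}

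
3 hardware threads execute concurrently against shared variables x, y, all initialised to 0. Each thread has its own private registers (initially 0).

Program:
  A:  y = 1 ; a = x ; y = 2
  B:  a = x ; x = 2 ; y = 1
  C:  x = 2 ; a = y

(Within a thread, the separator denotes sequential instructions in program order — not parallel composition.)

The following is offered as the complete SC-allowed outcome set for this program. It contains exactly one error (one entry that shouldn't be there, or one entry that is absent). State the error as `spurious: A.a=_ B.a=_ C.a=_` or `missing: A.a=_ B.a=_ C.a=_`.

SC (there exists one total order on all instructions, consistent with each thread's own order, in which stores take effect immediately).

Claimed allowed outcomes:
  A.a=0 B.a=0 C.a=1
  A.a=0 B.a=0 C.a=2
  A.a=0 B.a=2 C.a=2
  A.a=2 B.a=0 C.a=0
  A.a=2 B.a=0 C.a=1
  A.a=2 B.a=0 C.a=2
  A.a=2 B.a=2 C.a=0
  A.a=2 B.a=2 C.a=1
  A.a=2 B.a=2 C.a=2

missing: A.a=0 B.a=2 C.a=1

outcome vector order: (A.a,B.a,C.a)
under SC → 0/0/1, 0/0/2, 0/2/1, 0/2/2, 2/0/0, 2/0/1, 2/0/2, 2/2/0, 2/2/1, 2/2/2
SC∖claimed = {0/2/1}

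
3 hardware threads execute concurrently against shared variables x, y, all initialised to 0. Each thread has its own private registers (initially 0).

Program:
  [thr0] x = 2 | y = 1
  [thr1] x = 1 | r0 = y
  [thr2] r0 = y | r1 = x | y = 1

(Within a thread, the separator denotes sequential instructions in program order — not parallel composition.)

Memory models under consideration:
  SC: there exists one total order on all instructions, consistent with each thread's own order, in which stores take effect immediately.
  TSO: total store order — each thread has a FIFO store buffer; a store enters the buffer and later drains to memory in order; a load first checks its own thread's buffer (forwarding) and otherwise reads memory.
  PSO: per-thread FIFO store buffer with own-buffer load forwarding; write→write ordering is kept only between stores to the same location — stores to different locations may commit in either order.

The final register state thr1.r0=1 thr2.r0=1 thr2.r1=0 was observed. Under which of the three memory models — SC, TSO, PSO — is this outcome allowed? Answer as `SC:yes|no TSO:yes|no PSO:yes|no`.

SC:no TSO:no PSO:yes

outcome vector order: (thr1.r0,thr2.r0,thr2.r1)
SC: 10 outcomes — {000, 001, 002, 011, 012, 100, 101, 102, 111, 112}
TSO: 10 outcomes — {000, 001, 002, 011, 012, 100, 101, 102, 111, 112}
PSO: 12 outcomes — {000, 001, 002, 010, 011, 012, 100, 101, 102, 110, 111, 112}
target 110 ∈ {PSO}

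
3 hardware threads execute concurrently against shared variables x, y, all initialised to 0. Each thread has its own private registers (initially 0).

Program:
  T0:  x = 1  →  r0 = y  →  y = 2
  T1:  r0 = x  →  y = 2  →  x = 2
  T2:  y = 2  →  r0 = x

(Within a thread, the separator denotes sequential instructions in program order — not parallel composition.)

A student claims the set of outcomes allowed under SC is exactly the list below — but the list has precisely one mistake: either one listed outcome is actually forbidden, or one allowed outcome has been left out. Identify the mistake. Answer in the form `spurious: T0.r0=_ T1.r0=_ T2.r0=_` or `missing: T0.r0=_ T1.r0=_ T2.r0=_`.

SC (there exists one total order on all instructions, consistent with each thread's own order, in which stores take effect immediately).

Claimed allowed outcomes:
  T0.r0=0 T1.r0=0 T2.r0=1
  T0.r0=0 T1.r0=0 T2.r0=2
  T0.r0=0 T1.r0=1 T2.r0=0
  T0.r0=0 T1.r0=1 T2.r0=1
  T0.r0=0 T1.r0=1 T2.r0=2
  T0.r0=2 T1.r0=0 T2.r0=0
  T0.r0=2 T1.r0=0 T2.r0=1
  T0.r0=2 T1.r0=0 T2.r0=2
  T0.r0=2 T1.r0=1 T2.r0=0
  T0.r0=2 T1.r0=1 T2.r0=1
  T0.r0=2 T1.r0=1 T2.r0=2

spurious: T0.r0=0 T1.r0=1 T2.r0=0

outcome vector order: (T0.r0,T1.r0,T2.r0)
under SC → (0,0,1) (0,0,2) (0,1,1) (0,1,2) (2,0,0) (2,0,1) (2,0,2) (2,1,0) (2,1,1) (2,1,2)
claimed∖SC = {(0,1,0)}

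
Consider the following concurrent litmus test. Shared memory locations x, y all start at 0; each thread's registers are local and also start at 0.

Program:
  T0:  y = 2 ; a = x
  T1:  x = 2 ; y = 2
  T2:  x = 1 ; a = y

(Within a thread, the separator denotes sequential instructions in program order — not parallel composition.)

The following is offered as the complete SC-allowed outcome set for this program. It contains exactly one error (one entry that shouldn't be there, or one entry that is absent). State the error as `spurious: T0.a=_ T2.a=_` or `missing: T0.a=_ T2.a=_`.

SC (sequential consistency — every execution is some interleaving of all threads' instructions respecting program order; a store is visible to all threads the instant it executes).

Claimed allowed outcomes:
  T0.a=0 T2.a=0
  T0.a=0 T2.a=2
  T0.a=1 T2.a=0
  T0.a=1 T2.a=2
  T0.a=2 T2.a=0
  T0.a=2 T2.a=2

spurious: T0.a=0 T2.a=0

outcome vector order: (T0.a,T2.a)
under SC → 0/2 1/0 1/2 2/0 2/2
claimed∖SC = {0/0}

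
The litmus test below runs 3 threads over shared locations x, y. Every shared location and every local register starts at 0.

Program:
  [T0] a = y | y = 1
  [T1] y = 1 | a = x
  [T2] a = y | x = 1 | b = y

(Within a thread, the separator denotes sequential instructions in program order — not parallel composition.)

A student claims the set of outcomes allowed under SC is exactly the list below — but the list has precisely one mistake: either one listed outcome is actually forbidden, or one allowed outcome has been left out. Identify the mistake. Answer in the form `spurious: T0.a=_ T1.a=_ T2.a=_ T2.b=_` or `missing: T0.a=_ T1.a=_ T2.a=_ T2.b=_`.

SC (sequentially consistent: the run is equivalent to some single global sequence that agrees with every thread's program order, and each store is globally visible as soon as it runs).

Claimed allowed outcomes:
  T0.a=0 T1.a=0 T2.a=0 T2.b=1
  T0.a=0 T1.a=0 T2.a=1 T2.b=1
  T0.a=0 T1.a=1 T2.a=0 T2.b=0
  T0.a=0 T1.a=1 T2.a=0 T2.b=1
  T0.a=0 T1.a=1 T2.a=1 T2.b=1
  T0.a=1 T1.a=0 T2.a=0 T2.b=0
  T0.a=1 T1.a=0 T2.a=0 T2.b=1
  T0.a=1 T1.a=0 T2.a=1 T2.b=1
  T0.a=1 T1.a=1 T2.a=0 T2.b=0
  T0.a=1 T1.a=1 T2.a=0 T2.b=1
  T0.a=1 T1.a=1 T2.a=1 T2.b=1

spurious: T0.a=1 T1.a=0 T2.a=0 T2.b=0

outcome vector order: (T0.a,T1.a,T2.a,T2.b)
SC (10): 0001, 0011, 0100, 0101, 0111, 1001, 1011, 1100, 1101, 1111
claimed∖SC = {1000}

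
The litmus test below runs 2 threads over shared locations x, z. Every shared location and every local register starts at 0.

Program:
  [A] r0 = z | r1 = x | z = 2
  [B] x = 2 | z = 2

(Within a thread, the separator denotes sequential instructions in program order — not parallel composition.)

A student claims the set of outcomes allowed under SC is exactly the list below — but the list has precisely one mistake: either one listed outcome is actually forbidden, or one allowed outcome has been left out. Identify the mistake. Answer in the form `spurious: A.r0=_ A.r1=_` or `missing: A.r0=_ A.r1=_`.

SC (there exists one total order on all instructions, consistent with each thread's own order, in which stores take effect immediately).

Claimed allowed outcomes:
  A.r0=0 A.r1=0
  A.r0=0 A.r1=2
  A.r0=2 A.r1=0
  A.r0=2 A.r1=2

outcome vector order: (A.r0,A.r1)
SC (3): (0,0), (0,2), (2,2)
claimed∖SC = {(2,0)}

spurious: A.r0=2 A.r1=0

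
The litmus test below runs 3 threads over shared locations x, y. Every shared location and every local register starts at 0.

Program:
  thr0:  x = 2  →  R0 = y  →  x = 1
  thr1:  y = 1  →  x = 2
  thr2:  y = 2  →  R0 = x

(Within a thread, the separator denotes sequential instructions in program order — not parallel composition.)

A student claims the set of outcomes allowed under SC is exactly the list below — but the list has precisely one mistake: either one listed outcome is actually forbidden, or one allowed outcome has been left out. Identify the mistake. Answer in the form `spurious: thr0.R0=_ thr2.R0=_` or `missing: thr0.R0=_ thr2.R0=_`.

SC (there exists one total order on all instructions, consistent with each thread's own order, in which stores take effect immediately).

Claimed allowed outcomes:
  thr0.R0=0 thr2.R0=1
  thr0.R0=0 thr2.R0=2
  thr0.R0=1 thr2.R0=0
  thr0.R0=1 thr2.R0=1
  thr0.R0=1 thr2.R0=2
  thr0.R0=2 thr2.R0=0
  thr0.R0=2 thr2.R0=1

missing: thr0.R0=2 thr2.R0=2

outcome vector order: (thr0.R0,thr2.R0)
under SC → <0 1>, <0 2>, <1 0>, <1 1>, <1 2>, <2 0>, <2 1>, <2 2>
SC∖claimed = {<2 2>}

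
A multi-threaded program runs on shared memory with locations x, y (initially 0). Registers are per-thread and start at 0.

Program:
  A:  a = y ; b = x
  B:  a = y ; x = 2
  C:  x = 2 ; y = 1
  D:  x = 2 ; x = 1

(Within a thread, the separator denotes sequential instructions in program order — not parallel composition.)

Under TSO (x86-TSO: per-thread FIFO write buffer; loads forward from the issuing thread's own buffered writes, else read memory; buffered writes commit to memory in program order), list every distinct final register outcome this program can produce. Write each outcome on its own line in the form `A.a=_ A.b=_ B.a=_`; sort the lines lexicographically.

outcome vector order: (A.a,A.b,B.a)
|TSO outcomes| = 10

A.a=0 A.b=0 B.a=0
A.a=0 A.b=0 B.a=1
A.a=0 A.b=1 B.a=0
A.a=0 A.b=1 B.a=1
A.a=0 A.b=2 B.a=0
A.a=0 A.b=2 B.a=1
A.a=1 A.b=1 B.a=0
A.a=1 A.b=1 B.a=1
A.a=1 A.b=2 B.a=0
A.a=1 A.b=2 B.a=1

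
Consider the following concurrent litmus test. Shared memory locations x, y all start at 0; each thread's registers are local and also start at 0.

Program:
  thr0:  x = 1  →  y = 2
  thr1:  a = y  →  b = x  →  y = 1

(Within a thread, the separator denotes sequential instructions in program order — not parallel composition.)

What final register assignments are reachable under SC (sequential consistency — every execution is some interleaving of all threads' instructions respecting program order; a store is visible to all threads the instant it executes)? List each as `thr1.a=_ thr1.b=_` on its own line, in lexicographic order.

thr1.a=0 thr1.b=0
thr1.a=0 thr1.b=1
thr1.a=2 thr1.b=1

outcome vector order: (thr1.a,thr1.b)
|SC outcomes| = 3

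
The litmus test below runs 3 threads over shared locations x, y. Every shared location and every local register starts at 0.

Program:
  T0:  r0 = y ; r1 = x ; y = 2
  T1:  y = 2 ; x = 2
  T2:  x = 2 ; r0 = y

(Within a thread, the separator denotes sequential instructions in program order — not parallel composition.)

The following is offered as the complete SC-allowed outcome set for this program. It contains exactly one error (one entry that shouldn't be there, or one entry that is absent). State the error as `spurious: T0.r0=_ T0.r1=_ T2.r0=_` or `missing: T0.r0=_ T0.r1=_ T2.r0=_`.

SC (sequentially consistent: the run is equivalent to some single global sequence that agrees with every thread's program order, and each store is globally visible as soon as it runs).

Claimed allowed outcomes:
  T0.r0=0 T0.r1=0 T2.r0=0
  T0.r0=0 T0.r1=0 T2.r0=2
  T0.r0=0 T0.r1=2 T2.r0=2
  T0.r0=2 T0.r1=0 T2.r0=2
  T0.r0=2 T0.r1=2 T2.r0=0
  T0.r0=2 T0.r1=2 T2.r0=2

missing: T0.r0=0 T0.r1=2 T2.r0=0

outcome vector order: (T0.r0,T0.r1,T2.r0)
SC (7): 000 002 020 022 202 220 222
SC∖claimed = {020}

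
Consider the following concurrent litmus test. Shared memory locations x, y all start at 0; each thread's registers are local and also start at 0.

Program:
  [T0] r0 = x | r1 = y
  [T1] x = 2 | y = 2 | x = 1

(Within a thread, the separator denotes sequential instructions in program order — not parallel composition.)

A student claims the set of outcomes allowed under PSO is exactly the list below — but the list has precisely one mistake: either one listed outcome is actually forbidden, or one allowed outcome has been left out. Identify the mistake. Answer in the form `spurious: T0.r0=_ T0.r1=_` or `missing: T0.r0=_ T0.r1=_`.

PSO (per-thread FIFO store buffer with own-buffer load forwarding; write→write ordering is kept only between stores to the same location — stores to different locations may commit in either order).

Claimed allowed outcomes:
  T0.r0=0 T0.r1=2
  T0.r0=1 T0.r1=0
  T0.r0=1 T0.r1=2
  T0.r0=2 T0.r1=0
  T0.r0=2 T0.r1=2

outcome vector order: (T0.r0,T0.r1)
under PSO → 0/0; 0/2; 1/0; 1/2; 2/0; 2/2
PSO∖claimed = {0/0}

missing: T0.r0=0 T0.r1=0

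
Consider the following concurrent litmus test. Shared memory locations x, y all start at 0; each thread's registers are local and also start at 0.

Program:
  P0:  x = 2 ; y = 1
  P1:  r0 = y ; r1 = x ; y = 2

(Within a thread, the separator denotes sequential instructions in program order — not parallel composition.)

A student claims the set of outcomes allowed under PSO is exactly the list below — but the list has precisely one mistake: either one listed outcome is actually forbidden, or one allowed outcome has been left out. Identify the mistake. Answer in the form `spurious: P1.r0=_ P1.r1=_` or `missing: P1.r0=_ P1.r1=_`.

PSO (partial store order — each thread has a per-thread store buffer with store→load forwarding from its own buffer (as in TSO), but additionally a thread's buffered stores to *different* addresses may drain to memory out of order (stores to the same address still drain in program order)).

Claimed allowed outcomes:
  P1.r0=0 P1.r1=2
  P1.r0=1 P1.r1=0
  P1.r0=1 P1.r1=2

missing: P1.r0=0 P1.r1=0

outcome vector order: (P1.r0,P1.r1)
PSO (4): (0,0), (0,2), (1,0), (1,2)
PSO∖claimed = {(0,0)}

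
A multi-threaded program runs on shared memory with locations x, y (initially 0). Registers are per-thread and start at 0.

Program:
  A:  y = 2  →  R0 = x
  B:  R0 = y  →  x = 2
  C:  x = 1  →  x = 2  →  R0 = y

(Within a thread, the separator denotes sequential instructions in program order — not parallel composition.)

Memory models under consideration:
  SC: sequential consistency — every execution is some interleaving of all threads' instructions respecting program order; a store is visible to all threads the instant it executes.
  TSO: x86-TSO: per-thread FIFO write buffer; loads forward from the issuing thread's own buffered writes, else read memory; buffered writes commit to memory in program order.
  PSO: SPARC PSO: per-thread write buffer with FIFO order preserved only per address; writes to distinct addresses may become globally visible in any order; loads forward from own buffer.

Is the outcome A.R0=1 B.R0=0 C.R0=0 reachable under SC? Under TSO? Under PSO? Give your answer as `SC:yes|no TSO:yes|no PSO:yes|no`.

SC:no TSO:yes PSO:yes

outcome vector order: (A.R0,B.R0,C.R0)
[SC] allowed = {<0 0 2> <0 2 2> <1 0 2> <1 2 2> <2 0 0> <2 0 2> <2 2 0> <2 2 2>}
[TSO] allowed = {<0 0 0> <0 0 2> <0 2 0> <0 2 2> <1 0 0> <1 0 2> <1 2 0> <1 2 2> <2 0 0> <2 0 2> <2 2 0> <2 2 2>}
[PSO] allowed = {<0 0 0> <0 0 2> <0 2 0> <0 2 2> <1 0 0> <1 0 2> <1 2 0> <1 2 2> <2 0 0> <2 0 2> <2 2 0> <2 2 2>}
target <1 0 0> ∈ {TSO,PSO}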